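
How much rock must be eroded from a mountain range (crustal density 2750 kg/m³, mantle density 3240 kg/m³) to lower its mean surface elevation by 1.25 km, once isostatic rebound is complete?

8.27 km

Net drop Δ = e − u = e − e ρ_c/ρ_m = e (ρ_m − ρ_c)/ρ_m.
e = Δ ρ_m/(ρ_m − ρ_c) = 1.25 km × 3240/490 = 8.27 km.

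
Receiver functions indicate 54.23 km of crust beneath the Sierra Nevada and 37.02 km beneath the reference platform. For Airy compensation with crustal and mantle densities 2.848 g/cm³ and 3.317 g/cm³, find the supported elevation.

2.43 km

Excess crust Δ = 54.23 km − 37.02 km = 17.21 km, split between elevation h and root r with h + r = Δ.
Airy balance ρ_c h = (ρ_m − ρ_c) r gives r = h ρ_c/(ρ_m − ρ_c), so h (1 + ρ_c/(ρ_m − ρ_c)) = Δ, i.e. h = Δ (ρ_m − ρ_c)/ρ_m.
h = 17.21 km × 0.469/3.317 = 2.43 km.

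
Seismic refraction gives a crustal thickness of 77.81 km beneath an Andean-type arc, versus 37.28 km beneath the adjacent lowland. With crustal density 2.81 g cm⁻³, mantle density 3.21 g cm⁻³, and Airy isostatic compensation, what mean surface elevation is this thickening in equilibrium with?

5.05 km

Excess crust Δ = 77.81 km − 37.28 km = 40.53 km, split between elevation h and root r with h + r = Δ.
Airy balance ρ_c h = (ρ_m − ρ_c) r gives r = h ρ_c/(ρ_m − ρ_c), so h (1 + ρ_c/(ρ_m − ρ_c)) = Δ, i.e. h = Δ (ρ_m − ρ_c)/ρ_m.
h = 40.53 km × 0.4/3.21 = 5.05 km.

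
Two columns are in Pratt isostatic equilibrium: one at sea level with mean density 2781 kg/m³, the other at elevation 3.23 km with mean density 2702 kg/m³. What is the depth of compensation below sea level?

110 km

ρ_ref D = ρ (D + h) → D (ρ_ref − ρ) = ρ h.
D = ρ h/(ρ_ref − ρ) = 2702 × 3.23 km/(2781 − 2702) = 110 km.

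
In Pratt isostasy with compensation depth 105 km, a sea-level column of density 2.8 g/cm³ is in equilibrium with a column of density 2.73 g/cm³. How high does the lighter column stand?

2.69 km

ρ_ref D = ρ (D + h) → h = D (ρ_ref − ρ)/ρ.
h = 105 km × (2.8 − 2.73)/2.73 = 2.69 km.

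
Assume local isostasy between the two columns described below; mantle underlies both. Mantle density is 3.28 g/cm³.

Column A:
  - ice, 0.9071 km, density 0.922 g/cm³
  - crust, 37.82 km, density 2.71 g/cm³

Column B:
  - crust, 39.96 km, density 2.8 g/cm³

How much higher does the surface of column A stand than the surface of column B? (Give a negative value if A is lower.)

For any compensation level in the mantle, the mantle terms cancel and isostasy reduces to e = (Σt_A − Σt_B) − (Σ(ρt)_A − Σ(ρt)_B) / ρ_m.
Σt_A = 38.7271 km; Σt_B = 39.96 km; Σ(ρt)_A = 103.328546; Σ(ρt)_B = 111.888 (in km·g/cm³).
e = (38.7271 − 39.96) − (103.328546 − 111.888) / 3.28 = 1.38 km.

1.38 km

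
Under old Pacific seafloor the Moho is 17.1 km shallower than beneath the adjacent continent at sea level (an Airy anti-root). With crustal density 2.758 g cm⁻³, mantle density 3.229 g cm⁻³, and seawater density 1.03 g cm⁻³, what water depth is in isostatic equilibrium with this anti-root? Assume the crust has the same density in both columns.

4.66 km

Replacing a thickness d of crust by seawater at the top must be balanced by replacing crust with mantle at the base: d (ρ_c − ρ_w) = a (ρ_m − ρ_c).
d = a (ρ_m − ρ_c)/(ρ_c − ρ_w) = 17.1 km × 0.471/1.728 = 4.66 km.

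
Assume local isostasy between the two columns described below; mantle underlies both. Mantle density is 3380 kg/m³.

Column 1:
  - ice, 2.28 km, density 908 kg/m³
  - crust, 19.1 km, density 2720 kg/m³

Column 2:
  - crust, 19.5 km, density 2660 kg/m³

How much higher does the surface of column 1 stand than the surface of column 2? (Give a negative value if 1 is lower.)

For any compensation level in the mantle, the mantle terms cancel and isostasy reduces to e = (Σt_1 − Σt_2) − (Σ(ρt)_1 − Σ(ρt)_2) / ρ_m.
Σt_1 = 21.38 km; Σt_2 = 19.5 km; Σ(ρt)_1 = 54022.24; Σ(ρt)_2 = 51870 (in km·kg/m³).
e = (21.38 − 19.5) − (54022.24 − 51870) / 3380 = 1.24 km.

1.24 km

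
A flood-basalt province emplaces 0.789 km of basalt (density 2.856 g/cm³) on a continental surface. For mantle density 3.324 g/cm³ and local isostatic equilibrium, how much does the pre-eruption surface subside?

Subaerial loading: s = t ρ_load / ρ_m.
s = 0.789 km × 2.856/3.324 = 0.678 km.

0.678 km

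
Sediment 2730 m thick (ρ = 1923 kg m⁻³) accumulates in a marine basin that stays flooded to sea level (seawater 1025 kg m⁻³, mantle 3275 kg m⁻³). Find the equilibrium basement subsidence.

1090 m

Submarine loading: the sediment displaces seawater, and the subsidence is in turn flooded, so s (ρ_m − ρ_w) = t (ρ_sed − ρ_w).
s = 2730 m × (1923 − 1025) / (3275 − 1025) = 1090 m.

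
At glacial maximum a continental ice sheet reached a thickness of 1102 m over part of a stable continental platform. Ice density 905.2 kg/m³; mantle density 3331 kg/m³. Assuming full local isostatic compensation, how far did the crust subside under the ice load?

299 m

Equating mass per unit area of the two columns: the ice load ρ_ice t is balanced by mantle displaced below, ρ_m s.
s = t ρ_ice / ρ_m = 1102 m × 905.2/3331 = 299 m.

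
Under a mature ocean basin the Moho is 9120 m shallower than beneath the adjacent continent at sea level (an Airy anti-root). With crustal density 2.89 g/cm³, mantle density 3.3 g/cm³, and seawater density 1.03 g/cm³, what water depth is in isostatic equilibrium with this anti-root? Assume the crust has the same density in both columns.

Replacing a thickness d of crust by seawater at the top must be balanced by replacing crust with mantle at the base: d (ρ_c − ρ_w) = a (ρ_m − ρ_c).
d = a (ρ_m − ρ_c)/(ρ_c − ρ_w) = 9120 m × 0.41/1.86 = 2010 m.

2010 m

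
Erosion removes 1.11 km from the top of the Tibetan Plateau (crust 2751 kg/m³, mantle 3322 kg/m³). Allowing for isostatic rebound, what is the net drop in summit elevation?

Rebound u = e ρ_c/ρ_m = 1.11 km × 2751/3322 = 0.9192 km.
Net surface drop = e − u = 1.11 km − 0.9192 km = e (ρ_m − ρ_c)/ρ_m = 0.191 km.

0.191 km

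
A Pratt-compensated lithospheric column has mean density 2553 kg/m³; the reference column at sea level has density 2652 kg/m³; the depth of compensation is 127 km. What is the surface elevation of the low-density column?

4.92 km

ρ_ref D = ρ (D + h) → h = D (ρ_ref − ρ)/ρ.
h = 127 km × (2652 − 2553)/2553 = 4.92 km.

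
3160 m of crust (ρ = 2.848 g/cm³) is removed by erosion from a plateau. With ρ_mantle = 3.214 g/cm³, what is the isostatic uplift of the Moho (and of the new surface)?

Unloading: uplift u = e ρ_c/ρ_m = 3160 m × 2.848/3.214 = 2800 m.

2800 m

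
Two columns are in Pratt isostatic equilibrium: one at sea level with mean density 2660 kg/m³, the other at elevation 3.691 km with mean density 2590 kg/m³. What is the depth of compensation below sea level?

137 km

ρ_ref D = ρ (D + h) → D (ρ_ref − ρ) = ρ h.
D = ρ h/(ρ_ref − ρ) = 2590 × 3.691 km/(2660 − 2590) = 137 km.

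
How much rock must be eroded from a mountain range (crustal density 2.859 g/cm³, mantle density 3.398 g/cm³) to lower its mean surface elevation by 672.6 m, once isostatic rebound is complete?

4240 m

Net drop Δ = e − u = e − e ρ_c/ρ_m = e (ρ_m − ρ_c)/ρ_m.
e = Δ ρ_m/(ρ_m − ρ_c) = 672.6 m × 3.398/0.539 = 4240 m.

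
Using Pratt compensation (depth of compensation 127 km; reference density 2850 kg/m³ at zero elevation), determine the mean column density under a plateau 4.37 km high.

Pratt balance: ρ_ref D = ρ (D + h).
ρ = ρ_ref D/(D + h) = 2850 × 127 km/(127 km + 4.37 km) = 2760 kg/m³.

2760 kg/m³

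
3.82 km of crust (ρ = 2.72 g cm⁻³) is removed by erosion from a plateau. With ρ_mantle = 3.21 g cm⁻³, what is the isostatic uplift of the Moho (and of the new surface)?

3.24 km

Unloading: uplift u = e ρ_c/ρ_m = 3.82 km × 2.72/3.21 = 3.24 km.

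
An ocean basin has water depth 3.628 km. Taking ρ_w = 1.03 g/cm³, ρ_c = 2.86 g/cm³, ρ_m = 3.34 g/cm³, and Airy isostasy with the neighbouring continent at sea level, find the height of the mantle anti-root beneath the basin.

13.8 km

By Archimedes' principle applied to the lithosphere: replacing crust with seawater at the top is compensated by replacing crust with mantle at the base: d (ρ_c − ρ_w) = a (ρ_m − ρ_c).
a = d (ρ_c − ρ_w)/(ρ_m − ρ_c) = 3.628 km × 1.83/0.48 = 13.8 km.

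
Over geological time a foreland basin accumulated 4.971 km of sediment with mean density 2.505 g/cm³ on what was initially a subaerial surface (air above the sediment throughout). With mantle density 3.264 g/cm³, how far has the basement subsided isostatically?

3.82 km

Subaerial load: s = t ρ_sed / ρ_m = 4.971 km × 2.505/3.264 = 3.82 km.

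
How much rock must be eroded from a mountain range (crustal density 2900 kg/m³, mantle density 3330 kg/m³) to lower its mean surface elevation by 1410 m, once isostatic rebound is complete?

10900 m

Net drop Δ = e − u = e − e ρ_c/ρ_m = e (ρ_m − ρ_c)/ρ_m.
e = Δ ρ_m/(ρ_m − ρ_c) = 1410 m × 3330/430 = 10900 m.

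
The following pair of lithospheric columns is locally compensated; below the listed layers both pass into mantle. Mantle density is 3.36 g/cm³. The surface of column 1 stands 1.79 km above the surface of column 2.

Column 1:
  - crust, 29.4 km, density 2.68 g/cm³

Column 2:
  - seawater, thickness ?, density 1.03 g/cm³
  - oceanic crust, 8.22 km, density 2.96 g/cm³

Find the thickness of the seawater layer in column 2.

Take the compensation level at the base of the deeper column (depth z_c below the surface of column 1) and equate Σ ρ_i t_i down to z_c; mantle fills any gap and the z_c terms cancel.
Column 1: 29.4×2.68 + (z_c − 29.4)×3.36
Column 2: 1.79×0 + x×1.03 + 8.22×2.96 + (z_c − 1.79 − 8.22 − x)×3.36
The z_c×3.36 term appears on both sides and cancels. Collect the known terms of each column as K = Σ(ρt)_known − 3.36 × (depth of known layers): K_1 = 78.792 − 3.36×29.4 = −19.992; K_2 = 24.3312 − 3.36×(1.79 + 8.22) = −9.3024.
Balance: K_1 = K_2 − x×(3.36 − 1.03), so x = (K_2 − K_1)/(3.36 − 1.03) = 10.6896/2.33 = 4.59 km.

4.59 km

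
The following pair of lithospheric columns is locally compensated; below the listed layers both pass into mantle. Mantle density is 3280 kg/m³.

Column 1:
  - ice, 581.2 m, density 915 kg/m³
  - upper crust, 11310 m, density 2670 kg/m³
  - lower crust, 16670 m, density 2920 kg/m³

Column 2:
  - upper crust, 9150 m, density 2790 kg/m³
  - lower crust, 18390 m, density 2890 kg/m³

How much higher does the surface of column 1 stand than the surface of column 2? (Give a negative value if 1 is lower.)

799 m

For any compensation level in the mantle, the mantle terms cancel and isostasy reduces to e = (Σt_1 − Σt_2) − (Σ(ρt)_1 − Σ(ρt)_2) / ρ_m.
Σt_1 = 28561.2 m; Σt_2 = 27540 m; Σ(ρt)_1 = 79405898; Σ(ρt)_2 = 78675600 (in m·kg/m³).
e = (28561.2 − 27540) − (79405898 − 78675600) / 3280 = 799 m.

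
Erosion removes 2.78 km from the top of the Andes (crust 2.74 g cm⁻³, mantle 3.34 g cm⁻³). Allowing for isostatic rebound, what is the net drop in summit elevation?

0.499 km

Rebound u = e ρ_c/ρ_m = 2.78 km × 2.74/3.34 = 2.281 km.
Net surface drop = e − u = 2.78 km − 2.281 km = e (ρ_m − ρ_c)/ρ_m = 0.499 km.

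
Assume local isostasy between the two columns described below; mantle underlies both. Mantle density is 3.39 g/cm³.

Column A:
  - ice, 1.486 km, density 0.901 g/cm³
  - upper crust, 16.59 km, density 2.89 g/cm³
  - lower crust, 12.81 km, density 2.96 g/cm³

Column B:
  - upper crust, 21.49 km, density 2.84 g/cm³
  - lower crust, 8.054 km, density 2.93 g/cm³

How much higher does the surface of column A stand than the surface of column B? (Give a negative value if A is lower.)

0.583 km

For any compensation level in the mantle, the mantle terms cancel and isostasy reduces to e = (Σt_A − Σt_B) − (Σ(ρt)_A − Σ(ρt)_B) / ρ_m.
Σt_A = 30.886 km; Σt_B = 29.544 km; Σ(ρt)_A = 87.201586; Σ(ρt)_B = 84.62982 (in km·g/cm³).
e = (30.886 − 29.544) − (87.201586 − 84.62982) / 3.39 = 0.583 km.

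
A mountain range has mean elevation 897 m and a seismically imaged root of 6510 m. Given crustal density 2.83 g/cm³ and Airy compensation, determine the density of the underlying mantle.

Airy balance: ρ_c h = (ρ_m − ρ_c) r → ρ_m = ρ_c (1 + h/r).
ρ_m = 2.83 × (1 + 897 m/6510 m) = 3.22 g/cm³.

3.22 g/cm³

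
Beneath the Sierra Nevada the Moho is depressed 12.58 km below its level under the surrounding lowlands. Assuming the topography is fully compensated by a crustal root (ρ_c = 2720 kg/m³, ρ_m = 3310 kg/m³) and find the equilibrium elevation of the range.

Isostatic balance requires: ρ_c h = (ρ_m − ρ_c) r.
h = r (ρ_m − ρ_c) / ρ_c = 12.58 km × (3310 − 2720) / 2720 = 2.73 km.

2.73 km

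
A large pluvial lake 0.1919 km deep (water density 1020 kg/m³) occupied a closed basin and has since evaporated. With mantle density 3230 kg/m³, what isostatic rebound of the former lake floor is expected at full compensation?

0.0606 km

u = d ρ_w/ρ_m = 0.1919 km × 1020/3230 = 0.0606 km.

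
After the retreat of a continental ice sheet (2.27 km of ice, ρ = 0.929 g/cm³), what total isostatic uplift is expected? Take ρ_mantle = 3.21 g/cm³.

0.657 km

Removing the load lets mantle flow back in; uplift u satisfies ρ_ice t = ρ_m u.
u = t ρ_ice/ρ_m = 2.27 km × 0.929/3.21 = 0.657 km.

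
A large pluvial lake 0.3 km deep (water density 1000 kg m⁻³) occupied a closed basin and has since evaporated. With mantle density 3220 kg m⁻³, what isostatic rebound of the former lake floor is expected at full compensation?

u = d ρ_w/ρ_m = 0.3 km × 1000/3220 = 0.0932 km.

0.0932 km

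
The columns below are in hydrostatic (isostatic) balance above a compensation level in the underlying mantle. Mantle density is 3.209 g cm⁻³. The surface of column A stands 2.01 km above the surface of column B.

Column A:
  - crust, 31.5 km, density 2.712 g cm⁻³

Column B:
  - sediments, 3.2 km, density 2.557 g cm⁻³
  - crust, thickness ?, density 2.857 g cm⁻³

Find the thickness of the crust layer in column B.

Take the compensation level at the base of the deeper column (depth z_c below the surface of column A) and equate Σ ρ_i t_i down to z_c; mantle fills any gap and the z_c terms cancel.
Column A: 31.5×2.712 + (z_c − 31.5)×3.209
Column B: 2.01×0 + 3.2×2.557 + x×2.857 + (z_c − 2.01 − 3.2 − x)×3.209
The z_c×3.209 term appears on both sides and cancels. Collect the known terms of each column as K = Σ(ρt)_known − 3.209 × (depth of known layers): K_A = 85.428 − 3.209×31.5 = −15.6555; K_B = 8.1824 − 3.209×(2.01 + 3.2) = −8.53649.
Balance: K_A = K_B − x×(3.209 − 2.857), so x = (K_B − K_A)/(3.209 − 2.857) = 7.11901/0.352 = 20.2 km.

20.2 km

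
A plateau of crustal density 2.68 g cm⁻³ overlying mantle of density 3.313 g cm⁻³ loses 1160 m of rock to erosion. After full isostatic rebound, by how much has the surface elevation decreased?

Rebound u = e ρ_c/ρ_m = 1160 m × 2.68/3.313 = 938.4 m.
Net surface drop = e − u = 1160 m − 938.4 m = e (ρ_m − ρ_c)/ρ_m = 222 m.

222 m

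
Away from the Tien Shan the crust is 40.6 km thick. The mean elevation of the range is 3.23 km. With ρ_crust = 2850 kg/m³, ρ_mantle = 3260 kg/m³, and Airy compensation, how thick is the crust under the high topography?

66.3 km

Root depth r = h ρ_c / (ρ_m − ρ_c) = 3.23 km × 2850 / 410 = 22.45 km.
Total thickness = T + h + r = 40.6 km + 3.23 km + 22.45 km = 66.3 km.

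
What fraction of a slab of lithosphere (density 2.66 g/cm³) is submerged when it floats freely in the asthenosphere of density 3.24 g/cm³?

Submerged fraction = ρ_obj/ρ_fluid = 2.66/3.24 = 82.1%.

82.1%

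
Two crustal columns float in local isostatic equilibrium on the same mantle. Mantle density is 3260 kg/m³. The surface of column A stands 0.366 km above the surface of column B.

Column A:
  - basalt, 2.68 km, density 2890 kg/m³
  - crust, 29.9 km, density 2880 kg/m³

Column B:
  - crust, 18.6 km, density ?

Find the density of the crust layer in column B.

2660 kg/m³

Take the compensation level at the base of the deeper column (depth z_c below the surface of column A) and equate Σ ρ_i t_i down to z_c; mantle fills any gap and the z_c terms cancel.
Column A: 2.68×2890 + 29.9×2880 + (z_c − 32.58)×3260
Column B: 0.366×0 + 18.6×ρ + (z_c − 0.366 − 18.6)×3260
The z_c×3260 term appears on both sides and cancels. Collect the known terms of each column as K = Σ(ρt)_known − 3260 × (depth of known layers): K_A = 93857.2 − 3260×32.58 = −12353.6; K_B = 0 − 3260×(0.366 + 18.6) = −61829.16.
Balance: K_A = K_B + 18.6×ρ, so ρ = (K_A − K_B)/18.6 = 49475.6/18.6 = 2660 kg/m³.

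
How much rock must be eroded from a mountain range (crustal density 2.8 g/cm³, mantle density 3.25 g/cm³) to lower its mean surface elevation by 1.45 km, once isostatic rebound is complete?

10.5 km

Net drop Δ = e − u = e − e ρ_c/ρ_m = e (ρ_m − ρ_c)/ρ_m.
e = Δ ρ_m/(ρ_m − ρ_c) = 1.45 km × 3.25/0.45 = 10.5 km.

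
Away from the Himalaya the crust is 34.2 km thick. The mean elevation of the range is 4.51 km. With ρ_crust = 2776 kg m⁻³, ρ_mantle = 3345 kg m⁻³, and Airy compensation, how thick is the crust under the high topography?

Root depth r = h ρ_c / (ρ_m − ρ_c) = 4.51 km × 2776 / 569 = 22 km.
Total thickness = T + h + r = 34.2 km + 4.51 km + 22 km = 60.7 km.

60.7 km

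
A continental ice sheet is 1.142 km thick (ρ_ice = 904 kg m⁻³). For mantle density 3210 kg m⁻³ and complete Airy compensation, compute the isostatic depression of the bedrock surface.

In Airy isostatic equilibrium: the ice load ρ_ice t is balanced by mantle displaced below, ρ_m s.
s = t ρ_ice / ρ_m = 1.142 km × 904/3210 = 0.322 km.

0.322 km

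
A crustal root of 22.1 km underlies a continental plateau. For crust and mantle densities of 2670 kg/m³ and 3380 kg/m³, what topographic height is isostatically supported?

5.88 km

Balancing pressure at the compensation depth: ρ_c h = (ρ_m − ρ_c) r.
h = r (ρ_m − ρ_c) / ρ_c = 22.1 km × (3380 − 2670) / 2670 = 5.88 km.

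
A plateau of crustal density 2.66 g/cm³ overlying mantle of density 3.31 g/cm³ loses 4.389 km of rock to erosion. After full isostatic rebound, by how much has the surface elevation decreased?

Rebound u = e ρ_c/ρ_m = 4.389 km × 2.66/3.31 = 3.527 km.
Net surface drop = e − u = 4.389 km − 3.527 km = e (ρ_m − ρ_c)/ρ_m = 0.862 km.

0.862 km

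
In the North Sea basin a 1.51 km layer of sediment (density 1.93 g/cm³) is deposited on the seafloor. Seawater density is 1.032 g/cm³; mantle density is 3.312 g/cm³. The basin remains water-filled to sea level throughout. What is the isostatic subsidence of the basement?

Submarine loading: the sediment displaces seawater, and the subsidence is in turn flooded, so s (ρ_m − ρ_w) = t (ρ_sed − ρ_w).
s = 1.51 km × (1.93 − 1.032) / (3.312 − 1.032) = 0.595 km.

0.595 km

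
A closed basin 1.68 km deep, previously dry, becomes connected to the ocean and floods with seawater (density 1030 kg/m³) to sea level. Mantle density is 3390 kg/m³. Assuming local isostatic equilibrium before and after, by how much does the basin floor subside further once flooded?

0.733 km

After flooding the water column is d + s deep. Its weight must equal the weight of mantle displaced by the extra subsidence s: (d + s) ρ_w = s ρ_m.
s = d ρ_w / (ρ_m − ρ_w) = 1.68 km × 1030/(3390 − 1030) = 0.733 km.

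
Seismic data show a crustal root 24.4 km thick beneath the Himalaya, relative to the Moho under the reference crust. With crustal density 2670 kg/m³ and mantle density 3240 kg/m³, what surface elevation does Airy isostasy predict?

5.21 km

By Archimedes' principle applied to the lithosphere: ρ_c h = (ρ_m − ρ_c) r.
h = r (ρ_m − ρ_c) / ρ_c = 24.4 km × (3240 − 2670) / 2670 = 5.21 km.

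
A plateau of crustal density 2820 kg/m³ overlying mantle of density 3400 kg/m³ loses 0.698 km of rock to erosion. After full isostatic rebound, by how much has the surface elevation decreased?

0.119 km

Rebound u = e ρ_c/ρ_m = 0.698 km × 2820/3400 = 0.5789 km.
Net surface drop = e − u = 0.698 km − 0.5789 km = e (ρ_m − ρ_c)/ρ_m = 0.119 km.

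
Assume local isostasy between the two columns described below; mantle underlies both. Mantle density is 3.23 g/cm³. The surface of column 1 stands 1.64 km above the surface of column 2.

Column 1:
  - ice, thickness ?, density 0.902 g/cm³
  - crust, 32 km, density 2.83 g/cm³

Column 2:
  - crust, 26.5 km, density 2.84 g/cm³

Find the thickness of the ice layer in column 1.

Take the compensation level at the base of the deeper column (depth z_c below the surface of column 1) and equate Σ ρ_i t_i down to z_c; mantle fills any gap and the z_c terms cancel.
Column 1: x×0.902 + 32×2.83 + (z_c − 32 − x)×3.23
Column 2: 1.64×0 + 26.5×2.84 + (z_c − 1.64 − 26.5)×3.23
The z_c×3.23 term appears on both sides and cancels. Collect the known terms of each column as K = Σ(ρt)_known − 3.23 × (depth of known layers): K_1 = 90.56 − 3.23×32 = −12.8; K_2 = 75.26 − 3.23×(1.64 + 26.5) = −15.6322.
Balance: K_1 − x×(3.23 − 0.902) = K_2, so x = (K_1 − K_2)/(3.23 − 0.902) = 2.8322/2.328 = 1.22 km.

1.22 km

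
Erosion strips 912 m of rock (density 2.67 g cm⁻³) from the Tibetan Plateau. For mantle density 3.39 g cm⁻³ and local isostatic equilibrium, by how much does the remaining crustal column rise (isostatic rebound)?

718 m

Unloading: uplift u = e ρ_c/ρ_m = 912 m × 2.67/3.39 = 718 m.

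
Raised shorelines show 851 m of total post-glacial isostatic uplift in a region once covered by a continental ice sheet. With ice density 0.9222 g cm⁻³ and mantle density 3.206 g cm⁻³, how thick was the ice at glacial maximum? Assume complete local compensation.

2960 m

u = t ρ_ice/ρ_m → t = u ρ_m/ρ_ice = 851 m × 3.206/0.9222 = 2960 m.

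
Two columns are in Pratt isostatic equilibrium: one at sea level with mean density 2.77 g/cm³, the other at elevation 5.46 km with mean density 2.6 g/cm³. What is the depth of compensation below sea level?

83.5 km

ρ_ref D = ρ (D + h) → D (ρ_ref − ρ) = ρ h.
D = ρ h/(ρ_ref − ρ) = 2.6 × 5.46 km/(2.77 − 2.6) = 83.5 km.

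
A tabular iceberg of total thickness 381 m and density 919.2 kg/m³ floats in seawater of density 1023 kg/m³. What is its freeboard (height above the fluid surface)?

Floating equilibrium: submerged depth d = t ρ_obj/ρ_fluid = 381 m × 919.2/1023 = 342.3 m.
Freeboard = t − d = 381 m − 342.3 m = 38.7 m.

38.7 m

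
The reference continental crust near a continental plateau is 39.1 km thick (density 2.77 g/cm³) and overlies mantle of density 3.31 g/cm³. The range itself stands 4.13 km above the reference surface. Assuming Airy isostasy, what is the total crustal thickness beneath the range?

64.4 km

Root depth r = h ρ_c / (ρ_m − ρ_c) = 4.13 km × 2.77 / 0.54 = 21.19 km.
Total thickness = T + h + r = 39.1 km + 4.13 km + 21.19 km = 64.4 km.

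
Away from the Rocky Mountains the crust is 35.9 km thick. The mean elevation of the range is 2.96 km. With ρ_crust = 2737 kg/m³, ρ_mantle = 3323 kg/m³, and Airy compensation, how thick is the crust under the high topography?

52.7 km

Root depth r = h ρ_c / (ρ_m − ρ_c) = 2.96 km × 2737 / 586 = 13.83 km.
Total thickness = T + h + r = 35.9 km + 2.96 km + 13.83 km = 52.7 km.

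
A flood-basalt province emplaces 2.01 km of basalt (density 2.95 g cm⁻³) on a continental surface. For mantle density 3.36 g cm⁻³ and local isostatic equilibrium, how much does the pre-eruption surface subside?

Subaerial loading: s = t ρ_load / ρ_m.
s = 2.01 km × 2.95/3.36 = 1.76 km.

1.76 km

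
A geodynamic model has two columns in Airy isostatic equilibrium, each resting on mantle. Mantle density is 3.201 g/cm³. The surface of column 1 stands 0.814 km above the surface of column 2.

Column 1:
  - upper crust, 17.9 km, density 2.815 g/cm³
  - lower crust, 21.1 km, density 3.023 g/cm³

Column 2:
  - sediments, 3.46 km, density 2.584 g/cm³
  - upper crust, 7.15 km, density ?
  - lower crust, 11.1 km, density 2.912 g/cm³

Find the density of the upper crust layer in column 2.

Take the compensation level at the base of the deeper column (depth z_c below the surface of column 1) and equate Σ ρ_i t_i down to z_c; mantle fills any gap and the z_c terms cancel.
Column 1: 17.9×2.815 + 21.1×3.023 + (z_c − 39)×3.201
Column 2: 0.814×0 + 3.46×2.584 + 7.15×ρ + 11.1×2.912 + (z_c − 0.814 − 21.71)×3.201
The z_c×3.201 term appears on both sides and cancels. Collect the known terms of each column as K = Σ(ρt)_known − 3.201 × (depth of known layers): K_1 = 114.1738 − 3.201×39 = −10.6652; K_2 = 41.26384 − 3.201×(0.814 + 21.71) = −30.835484.
Balance: K_1 = K_2 + 7.15×ρ, so ρ = (K_1 − K_2)/7.15 = 20.1703/7.15 = 2.82 g/cm³.

2.82 g/cm³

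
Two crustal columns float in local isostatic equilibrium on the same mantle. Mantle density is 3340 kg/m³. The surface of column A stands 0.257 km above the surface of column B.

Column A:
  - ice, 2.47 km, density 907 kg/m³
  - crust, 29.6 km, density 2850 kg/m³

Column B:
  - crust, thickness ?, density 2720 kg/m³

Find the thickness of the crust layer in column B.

31.7 km

Take the compensation level at the base of the deeper column (depth z_c below the surface of column A) and equate Σ ρ_i t_i down to z_c; mantle fills any gap and the z_c terms cancel.
Column A: 2.47×907 + 29.6×2850 + (z_c − 32.07)×3340
Column B: 0.257×0 + x×2720 + (z_c − 0.257 − 0 − x)×3340
The z_c×3340 term appears on both sides and cancels. Collect the known terms of each column as K = Σ(ρt)_known − 3340 × (depth of known layers): K_A = 86600.29 − 3340×32.07 = −20513.51; K_B = 0 − 3340×(0.257 + 0) = −858.38.
Balance: K_A = K_B − x×(3340 − 2720), so x = (K_B − K_A)/(3340 − 2720) = 19655.1/620 = 31.7 km.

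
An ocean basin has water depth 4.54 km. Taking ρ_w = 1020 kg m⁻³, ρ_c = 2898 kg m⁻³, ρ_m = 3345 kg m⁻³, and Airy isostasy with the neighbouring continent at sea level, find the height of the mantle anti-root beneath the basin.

19.1 km

In Airy isostatic equilibrium: replacing crust with seawater at the top is compensated by replacing crust with mantle at the base: d (ρ_c − ρ_w) = a (ρ_m − ρ_c).
a = d (ρ_c − ρ_w)/(ρ_m − ρ_c) = 4.54 km × 1878/447 = 19.1 km.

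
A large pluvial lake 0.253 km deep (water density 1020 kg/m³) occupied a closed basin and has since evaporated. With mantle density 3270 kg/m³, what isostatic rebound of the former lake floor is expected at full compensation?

u = d ρ_w/ρ_m = 0.253 km × 1020/3270 = 0.0789 km.

0.0789 km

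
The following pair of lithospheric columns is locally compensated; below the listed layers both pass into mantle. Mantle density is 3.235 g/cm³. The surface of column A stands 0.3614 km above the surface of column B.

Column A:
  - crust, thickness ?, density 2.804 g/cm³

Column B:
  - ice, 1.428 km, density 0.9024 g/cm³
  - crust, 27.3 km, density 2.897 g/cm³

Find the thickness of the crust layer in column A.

Take the compensation level at the base of the deeper column (depth z_c below the surface of column A) and equate Σ ρ_i t_i down to z_c; mantle fills any gap and the z_c terms cancel.
Column A: x×2.804 + (z_c − 0 − x)×3.235
Column B: 0.3614×0 + 1.428×0.9024 + 27.3×2.897 + (z_c − 0.3614 − 28.728)×3.235
The z_c×3.235 term appears on both sides and cancels. Collect the known terms of each column as K = Σ(ρt)_known − 3.235 × (depth of known layers): K_A = 0 − 3.235×0 = 0; K_B = 80.3767272 − 3.235×(0.3614 + 28.728) = −13.7274818.
Balance: K_A − x×(3.235 − 2.804) = K_B, so x = (K_A − K_B)/(3.235 − 2.804) = 13.7275/0.431 = 31.9 km.

31.9 km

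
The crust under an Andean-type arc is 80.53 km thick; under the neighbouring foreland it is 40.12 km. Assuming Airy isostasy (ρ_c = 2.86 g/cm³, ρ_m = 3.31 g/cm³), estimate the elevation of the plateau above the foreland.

Excess crust Δ = 80.53 km − 40.12 km = 40.41 km, split between elevation h and root r with h + r = Δ.
Airy balance ρ_c h = (ρ_m − ρ_c) r gives r = h ρ_c/(ρ_m − ρ_c), so h (1 + ρ_c/(ρ_m − ρ_c)) = Δ, i.e. h = Δ (ρ_m − ρ_c)/ρ_m.
h = 40.41 km × 0.45/3.31 = 5.49 km.

5.49 km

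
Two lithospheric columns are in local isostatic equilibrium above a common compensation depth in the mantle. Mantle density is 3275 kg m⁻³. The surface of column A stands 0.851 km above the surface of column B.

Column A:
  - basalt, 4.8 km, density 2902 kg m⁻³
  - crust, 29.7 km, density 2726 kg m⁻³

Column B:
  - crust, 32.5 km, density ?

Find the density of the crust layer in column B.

2800 kg m⁻³

Take the compensation level at the base of the deeper column (depth z_c below the surface of column A) and equate Σ ρ_i t_i down to z_c; mantle fills any gap and the z_c terms cancel.
Column A: 4.8×2902 + 29.7×2726 + (z_c − 34.5)×3275
Column B: 0.851×0 + 32.5×ρ + (z_c − 0.851 − 32.5)×3275
The z_c×3275 term appears on both sides and cancels. Collect the known terms of each column as K = Σ(ρt)_known − 3275 × (depth of known layers): K_A = 94891.8 − 3275×34.5 = −18095.7; K_B = 0 − 3275×(0.851 + 32.5) = −109224.525.
Balance: K_A = K_B + 32.5×ρ, so ρ = (K_A − K_B)/32.5 = 91128.8/32.5 = 2800 kg m⁻³.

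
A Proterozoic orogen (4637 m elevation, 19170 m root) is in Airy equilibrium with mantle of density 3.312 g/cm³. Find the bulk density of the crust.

2.67 g/cm³

ρ_c h = (ρ_m − ρ_c) r → ρ_c (h + r) = ρ_m r → ρ_c = ρ_m r / (h + r).
ρ_c = 3.312 × 19170 m / (4637 m + 19170 m) = 2.67 g/cm³.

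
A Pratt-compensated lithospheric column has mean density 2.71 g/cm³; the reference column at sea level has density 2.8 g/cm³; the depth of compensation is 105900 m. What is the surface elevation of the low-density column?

ρ_ref D = ρ (D + h) → h = D (ρ_ref − ρ)/ρ.
h = 105900 m × (2.8 − 2.71)/2.71 = 3520 m.

3520 m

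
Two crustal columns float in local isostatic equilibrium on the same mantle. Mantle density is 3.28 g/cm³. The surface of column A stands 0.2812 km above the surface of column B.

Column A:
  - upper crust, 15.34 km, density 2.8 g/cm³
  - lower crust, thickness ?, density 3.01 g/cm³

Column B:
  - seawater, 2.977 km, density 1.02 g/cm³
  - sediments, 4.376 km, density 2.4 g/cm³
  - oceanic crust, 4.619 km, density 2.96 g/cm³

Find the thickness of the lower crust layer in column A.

Take the compensation level at the base of the deeper column (depth z_c below the surface of column A) and equate Σ ρ_i t_i down to z_c; mantle fills any gap and the z_c terms cancel.
Column A: 15.34×2.8 + x×3.01 + (z_c − 15.34 − x)×3.28
Column B: 0.2812×0 + 2.977×1.02 + 4.376×2.4 + 4.619×2.96 + (z_c − 0.2812 − 11.972)×3.28
The z_c×3.28 term appears on both sides and cancels. Collect the known terms of each column as K = Σ(ρt)_known − 3.28 × (depth of known layers): K_A = 42.952 − 3.28×15.34 = −7.3632; K_B = 27.21118 − 3.28×(0.2812 + 11.972) = −12.979316.
Balance: K_A − x×(3.28 − 3.01) = K_B, so x = (K_A − K_B)/(3.28 − 3.01) = 5.61612/0.27 = 20.8 km.

20.8 km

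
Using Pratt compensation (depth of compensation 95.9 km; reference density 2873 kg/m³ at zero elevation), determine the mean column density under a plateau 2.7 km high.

2790 kg/m³

Pratt balance: ρ_ref D = ρ (D + h).
ρ = ρ_ref D/(D + h) = 2873 × 95.9 km/(95.9 km + 2.7 km) = 2790 kg/m³.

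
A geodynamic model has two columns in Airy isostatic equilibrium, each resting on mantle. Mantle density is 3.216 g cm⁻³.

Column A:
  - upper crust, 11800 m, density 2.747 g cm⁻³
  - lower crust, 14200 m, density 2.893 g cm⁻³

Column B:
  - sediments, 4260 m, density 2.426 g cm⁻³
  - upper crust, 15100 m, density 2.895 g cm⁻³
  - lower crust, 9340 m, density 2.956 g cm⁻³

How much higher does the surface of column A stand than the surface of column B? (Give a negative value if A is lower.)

For any compensation level in the mantle, the mantle terms cancel and isostasy reduces to e = (Σt_A − Σt_B) − (Σ(ρt)_A − Σ(ρt)_B) / ρ_m.
Σt_A = 26000 m; Σt_B = 28700 m; Σ(ρt)_A = 73495.2; Σ(ρt)_B = 81658.3 (in m·g cm⁻³).
e = (26000 − 28700) − (73495.2 − 81658.3) / 3.216 = −162 m.

−162 m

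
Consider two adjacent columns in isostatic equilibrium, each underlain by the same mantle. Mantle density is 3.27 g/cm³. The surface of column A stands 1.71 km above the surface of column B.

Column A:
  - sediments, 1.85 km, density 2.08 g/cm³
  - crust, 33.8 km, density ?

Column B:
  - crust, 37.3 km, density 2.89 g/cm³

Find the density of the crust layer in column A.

Take the compensation level at the base of the deeper column (depth z_c below the surface of column A) and equate Σ ρ_i t_i down to z_c; mantle fills any gap and the z_c terms cancel.
Column A: 1.85×2.08 + 33.8×ρ + (z_c − 35.65)×3.27
Column B: 1.71×0 + 37.3×2.89 + (z_c − 1.71 − 37.3)×3.27
The z_c×3.27 term appears on both sides and cancels. Collect the known terms of each column as K = Σ(ρt)_known − 3.27 × (depth of known layers): K_A = 3.848 − 3.27×35.65 = −112.7275; K_B = 107.797 − 3.27×(1.71 + 37.3) = −19.7657.
Balance: K_A + 33.8×ρ = K_B, so ρ = (K_B − K_A)/33.8 = 92.9618/33.8 = 2.75 g/cm³.

2.75 g/cm³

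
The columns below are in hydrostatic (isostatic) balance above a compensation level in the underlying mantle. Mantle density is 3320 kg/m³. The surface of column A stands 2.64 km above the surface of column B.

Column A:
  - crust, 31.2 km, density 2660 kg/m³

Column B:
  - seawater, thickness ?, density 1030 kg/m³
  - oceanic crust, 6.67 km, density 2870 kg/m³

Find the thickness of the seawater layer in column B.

3.85 km

Take the compensation level at the base of the deeper column (depth z_c below the surface of column A) and equate Σ ρ_i t_i down to z_c; mantle fills any gap and the z_c terms cancel.
Column A: 31.2×2660 + (z_c − 31.2)×3320
Column B: 2.64×0 + x×1030 + 6.67×2870 + (z_c − 2.64 − 6.67 − x)×3320
The z_c×3320 term appears on both sides and cancels. Collect the known terms of each column as K = Σ(ρt)_known − 3320 × (depth of known layers): K_A = 82992 − 3320×31.2 = −20592; K_B = 19142.9 − 3320×(2.64 + 6.67) = −11766.3.
Balance: K_A = K_B − x×(3320 − 1030), so x = (K_B − K_A)/(3320 − 1030) = 8825.7/2290 = 3.85 km.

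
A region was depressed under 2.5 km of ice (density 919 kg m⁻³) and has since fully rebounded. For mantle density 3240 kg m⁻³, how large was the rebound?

Removing the load lets mantle flow back in; uplift u satisfies ρ_ice t = ρ_m u.
u = t ρ_ice/ρ_m = 2.5 km × 919/3240 = 0.709 km.

0.709 km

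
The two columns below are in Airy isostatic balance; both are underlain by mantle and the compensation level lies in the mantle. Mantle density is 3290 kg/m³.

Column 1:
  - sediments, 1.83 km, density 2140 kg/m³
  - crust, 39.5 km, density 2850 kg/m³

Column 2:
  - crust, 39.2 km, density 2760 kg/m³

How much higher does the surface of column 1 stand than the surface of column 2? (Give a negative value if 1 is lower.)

For any compensation level in the mantle, the mantle terms cancel and isostasy reduces to e = (Σt_1 − Σt_2) − (Σ(ρt)_1 − Σ(ρt)_2) / ρ_m.
Σt_1 = 41.33 km; Σt_2 = 39.2 km; Σ(ρt)_1 = 116491.2; Σ(ρt)_2 = 108192 (in km·kg/m³).
e = (41.33 − 39.2) − (116491.2 − 108192) / 3290 = −0.393 km.

−0.393 km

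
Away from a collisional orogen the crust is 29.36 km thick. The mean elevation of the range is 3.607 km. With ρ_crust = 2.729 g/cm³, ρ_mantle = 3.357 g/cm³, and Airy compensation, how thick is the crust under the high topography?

Root depth r = h ρ_c / (ρ_m − ρ_c) = 3.607 km × 2.729 / 0.628 = 15.67 km.
Total thickness = T + h + r = 29.36 km + 3.607 km + 15.67 km = 48.6 km.

48.6 km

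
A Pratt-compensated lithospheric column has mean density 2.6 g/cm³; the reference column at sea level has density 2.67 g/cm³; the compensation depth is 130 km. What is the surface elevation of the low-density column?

3.5 km

ρ_ref D = ρ (D + h) → h = D (ρ_ref − ρ)/ρ.
h = 130 km × (2.67 − 2.6)/2.6 = 3.5 km.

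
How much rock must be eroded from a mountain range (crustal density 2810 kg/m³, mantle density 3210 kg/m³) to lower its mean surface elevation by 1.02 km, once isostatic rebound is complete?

8.19 km

Net drop Δ = e − u = e − e ρ_c/ρ_m = e (ρ_m − ρ_c)/ρ_m.
e = Δ ρ_m/(ρ_m − ρ_c) = 1.02 km × 3210/400 = 8.19 km.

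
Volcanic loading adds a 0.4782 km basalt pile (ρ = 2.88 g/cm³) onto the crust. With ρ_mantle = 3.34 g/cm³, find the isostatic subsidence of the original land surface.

0.412 km

Subaerial loading: s = t ρ_load / ρ_m.
s = 0.4782 km × 2.88/3.34 = 0.412 km.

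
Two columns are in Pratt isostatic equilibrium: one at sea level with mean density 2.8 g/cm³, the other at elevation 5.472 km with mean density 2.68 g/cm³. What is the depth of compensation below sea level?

ρ_ref D = ρ (D + h) → D (ρ_ref − ρ) = ρ h.
D = ρ h/(ρ_ref − ρ) = 2.68 × 5.472 km/(2.8 − 2.68) = 122 km.

122 km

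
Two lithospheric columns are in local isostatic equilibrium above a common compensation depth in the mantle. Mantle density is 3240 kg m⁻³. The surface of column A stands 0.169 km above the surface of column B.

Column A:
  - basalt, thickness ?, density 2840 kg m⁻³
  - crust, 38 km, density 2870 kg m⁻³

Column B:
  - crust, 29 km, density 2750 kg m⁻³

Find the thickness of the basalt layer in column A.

1.74 km

Take the compensation level at the base of the deeper column (depth z_c below the surface of column A) and equate Σ ρ_i t_i down to z_c; mantle fills any gap and the z_c terms cancel.
Column A: x×2840 + 38×2870 + (z_c − 38 − x)×3240
Column B: 0.169×0 + 29×2750 + (z_c − 0.169 − 29)×3240
The z_c×3240 term appears on both sides and cancels. Collect the known terms of each column as K = Σ(ρt)_known − 3240 × (depth of known layers): K_A = 109060 − 3240×38 = −14060; K_B = 79750 − 3240×(0.169 + 29) = −14757.56.
Balance: K_A − x×(3240 − 2840) = K_B, so x = (K_A − K_B)/(3240 − 2840) = 697.56/400 = 1.74 km.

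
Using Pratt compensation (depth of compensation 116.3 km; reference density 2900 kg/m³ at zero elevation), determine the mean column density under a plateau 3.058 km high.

2830 kg/m³

Pratt balance: ρ_ref D = ρ (D + h).
ρ = ρ_ref D/(D + h) = 2900 × 116.3 km/(116.3 km + 3.058 km) = 2830 kg/m³.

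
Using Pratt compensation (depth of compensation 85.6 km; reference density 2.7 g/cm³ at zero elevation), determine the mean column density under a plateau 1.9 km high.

2.64 g/cm³

Pratt balance: ρ_ref D = ρ (D + h).
ρ = ρ_ref D/(D + h) = 2.7 × 85.6 km/(85.6 km + 1.9 km) = 2.64 g/cm³.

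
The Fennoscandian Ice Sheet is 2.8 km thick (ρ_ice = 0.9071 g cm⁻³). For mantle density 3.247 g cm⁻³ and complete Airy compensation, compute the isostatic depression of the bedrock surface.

0.782 km

For local isostatic compensation: the ice load ρ_ice t is balanced by mantle displaced below, ρ_m s.
s = t ρ_ice / ρ_m = 2.8 km × 0.9071/3.247 = 0.782 km.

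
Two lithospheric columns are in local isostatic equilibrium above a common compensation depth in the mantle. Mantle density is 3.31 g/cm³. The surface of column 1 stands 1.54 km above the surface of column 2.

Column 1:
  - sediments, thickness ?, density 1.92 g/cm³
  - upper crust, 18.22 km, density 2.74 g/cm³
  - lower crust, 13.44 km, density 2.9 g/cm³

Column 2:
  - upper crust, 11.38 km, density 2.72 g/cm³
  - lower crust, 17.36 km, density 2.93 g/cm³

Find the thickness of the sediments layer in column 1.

1.81 km

Take the compensation level at the base of the deeper column (depth z_c below the surface of column 1) and equate Σ ρ_i t_i down to z_c; mantle fills any gap and the z_c terms cancel.
Column 1: x×1.92 + 18.22×2.74 + 13.44×2.9 + (z_c − 31.66 − x)×3.31
Column 2: 1.54×0 + 11.38×2.72 + 17.36×2.93 + (z_c − 1.54 − 28.74)×3.31
The z_c×3.31 term appears on both sides and cancels. Collect the known terms of each column as K = Σ(ρt)_known − 3.31 × (depth of known layers): K_1 = 88.8988 − 3.31×31.66 = −15.8958; K_2 = 81.8184 − 3.31×(1.54 + 28.74) = −18.4084.
Balance: K_1 − x×(3.31 − 1.92) = K_2, so x = (K_1 − K_2)/(3.31 − 1.92) = 2.5126/1.39 = 1.81 km.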